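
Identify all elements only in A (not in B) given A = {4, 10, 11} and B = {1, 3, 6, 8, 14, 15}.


A = {4, 10, 11}
B = {1, 3, 6, 8, 14, 15}
Region: only in A (not in B)
Elements: {4, 10, 11}

Elements only in A (not in B): {4, 10, 11}


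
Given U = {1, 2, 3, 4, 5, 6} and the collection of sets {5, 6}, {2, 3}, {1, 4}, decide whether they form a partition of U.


A partition requires: (1) non-empty parts, (2) pairwise disjoint, (3) union = U
Parts: {5, 6}, {2, 3}, {1, 4}
Union of parts: {1, 2, 3, 4, 5, 6}
U = {1, 2, 3, 4, 5, 6}
All non-empty? True
Pairwise disjoint? True
Covers U? True

Yes, valid partition


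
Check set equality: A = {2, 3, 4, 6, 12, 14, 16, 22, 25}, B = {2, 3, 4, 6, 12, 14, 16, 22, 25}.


Two sets are equal iff they have exactly the same elements.
A = {2, 3, 4, 6, 12, 14, 16, 22, 25}
B = {2, 3, 4, 6, 12, 14, 16, 22, 25}
Same elements → A = B

Yes, A = B


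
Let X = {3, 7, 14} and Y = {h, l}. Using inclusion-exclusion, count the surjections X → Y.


n = |X| = 3, k = |Y| = 2. Surjections via inclusion-exclusion:
S(n,k) = Σ(-1)^i × C(k,i) × (k-i)^n, i=0 to k
i=0: (-1)^0×C(2,0)×2^3 = 8
i=1: (-1)^1×C(2,1)×1^3 = -2
i=2: (-1)^2×C(2,2)×0^3 = 0
Total = 6

Number of surjections = 6


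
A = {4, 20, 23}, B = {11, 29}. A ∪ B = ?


A ∪ B = all elements in A or B (or both)
A = {4, 20, 23}
B = {11, 29}
A ∪ B = {4, 11, 20, 23, 29}

A ∪ B = {4, 11, 20, 23, 29}


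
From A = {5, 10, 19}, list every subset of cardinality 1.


|A| = 3, so A has C(3,1) = 3 subsets of size 1.
Enumerate by choosing 1 elements from A at a time:
{5}, {10}, {19}

1-element subsets (3 total): {5}, {10}, {19}


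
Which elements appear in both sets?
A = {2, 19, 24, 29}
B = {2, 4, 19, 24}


A ∩ B = elements in both A and B
A = {2, 19, 24, 29}
B = {2, 4, 19, 24}
A ∩ B = {2, 19, 24}

A ∩ B = {2, 19, 24}


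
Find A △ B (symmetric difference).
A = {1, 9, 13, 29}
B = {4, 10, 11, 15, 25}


A △ B = (A \ B) ∪ (B \ A) = elements in exactly one of A or B
A \ B = {1, 9, 13, 29}
B \ A = {4, 10, 11, 15, 25}
A △ B = {1, 4, 9, 10, 11, 13, 15, 25, 29}

A △ B = {1, 4, 9, 10, 11, 13, 15, 25, 29}


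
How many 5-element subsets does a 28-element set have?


C(n,k) = n! / (k!(n-k)!)
C(28,5) = 28! / (5!23!)
= 98280

C(28,5) = 98280


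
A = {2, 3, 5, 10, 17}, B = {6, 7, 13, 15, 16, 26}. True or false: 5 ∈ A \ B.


A = {2, 3, 5, 10, 17}, B = {6, 7, 13, 15, 16, 26}
A \ B = elements in A but not in B
A \ B = {2, 3, 5, 10, 17}
Checking if 5 ∈ A \ B
5 is in A \ B → True

5 ∈ A \ B


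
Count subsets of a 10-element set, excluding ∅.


Total subsets = 2^n = 2^10 = 1024
Non-empty subsets exclude the empty set: 2^n - 1
= 1024 - 1
= 1023

Number of non-empty subsets = 1023


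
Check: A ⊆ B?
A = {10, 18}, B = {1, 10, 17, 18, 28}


A ⊆ B means every element of A is in B.
All elements of A are in B.
So A ⊆ B.

Yes, A ⊆ B


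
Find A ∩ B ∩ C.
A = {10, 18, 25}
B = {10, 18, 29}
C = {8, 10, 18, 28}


A ∩ B = {10, 18}
(A ∩ B) ∩ C = {10, 18}

A ∩ B ∩ C = {10, 18}


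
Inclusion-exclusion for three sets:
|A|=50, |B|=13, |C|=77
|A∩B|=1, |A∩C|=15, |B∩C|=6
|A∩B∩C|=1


|A∪B∪C| = |A|+|B|+|C| - |A∩B|-|A∩C|-|B∩C| + |A∩B∩C|
= 50+13+77 - 1-15-6 + 1
= 140 - 22 + 1
= 119

|A ∪ B ∪ C| = 119


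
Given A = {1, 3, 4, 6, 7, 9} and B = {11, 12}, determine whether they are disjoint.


Disjoint means A ∩ B = ∅.
A ∩ B = ∅
A ∩ B = ∅, so A and B are disjoint.

Yes, A and B are disjoint


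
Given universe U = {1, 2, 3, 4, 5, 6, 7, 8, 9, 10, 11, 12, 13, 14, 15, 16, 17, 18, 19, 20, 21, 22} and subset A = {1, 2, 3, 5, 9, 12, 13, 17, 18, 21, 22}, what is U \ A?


Aᶜ = U \ A = elements in U but not in A
U = {1, 2, 3, 4, 5, 6, 7, 8, 9, 10, 11, 12, 13, 14, 15, 16, 17, 18, 19, 20, 21, 22}
A = {1, 2, 3, 5, 9, 12, 13, 17, 18, 21, 22}
Aᶜ = {4, 6, 7, 8, 10, 11, 14, 15, 16, 19, 20}

Aᶜ = {4, 6, 7, 8, 10, 11, 14, 15, 16, 19, 20}


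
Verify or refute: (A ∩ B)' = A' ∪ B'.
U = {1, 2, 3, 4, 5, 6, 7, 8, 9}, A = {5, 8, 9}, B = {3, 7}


LHS: A ∩ B = ∅
(A ∩ B)' = U \ (A ∩ B) = {1, 2, 3, 4, 5, 6, 7, 8, 9}
A' = {1, 2, 3, 4, 6, 7}, B' = {1, 2, 4, 5, 6, 8, 9}
Claimed RHS: A' ∪ B' = {1, 2, 3, 4, 5, 6, 7, 8, 9}
Identity is VALID: LHS = RHS = {1, 2, 3, 4, 5, 6, 7, 8, 9} ✓

Identity is valid. (A ∩ B)' = A' ∪ B' = {1, 2, 3, 4, 5, 6, 7, 8, 9}


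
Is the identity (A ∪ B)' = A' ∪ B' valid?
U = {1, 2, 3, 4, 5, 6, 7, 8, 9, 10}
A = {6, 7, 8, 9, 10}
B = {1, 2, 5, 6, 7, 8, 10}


LHS: A ∪ B = {1, 2, 5, 6, 7, 8, 9, 10}
(A ∪ B)' = U \ (A ∪ B) = {3, 4}
A' = {1, 2, 3, 4, 5}, B' = {3, 4, 9}
Claimed RHS: A' ∪ B' = {1, 2, 3, 4, 5, 9}
Identity is INVALID: LHS = {3, 4} but the RHS claimed here equals {1, 2, 3, 4, 5, 9}. The correct form is (A ∪ B)' = A' ∩ B'.

Identity is invalid: (A ∪ B)' = {3, 4} but A' ∪ B' = {1, 2, 3, 4, 5, 9}. The correct De Morgan law is (A ∪ B)' = A' ∩ B'.


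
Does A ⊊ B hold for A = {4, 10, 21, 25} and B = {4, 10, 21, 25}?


A ⊂ B requires: A ⊆ B AND A ≠ B.
A ⊆ B? Yes
A = B? Yes
A = B, so A is not a PROPER subset.

No, A is not a proper subset of B


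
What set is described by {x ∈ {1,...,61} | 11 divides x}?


Checking each candidate:
Condition: multiples of 11 in {1,...,61}
Result = {11, 22, 33, 44, 55}

{11, 22, 33, 44, 55}


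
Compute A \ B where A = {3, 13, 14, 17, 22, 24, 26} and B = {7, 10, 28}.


A \ B = elements in A but not in B
A = {3, 13, 14, 17, 22, 24, 26}
B = {7, 10, 28}
Remove from A any elements in B
A \ B = {3, 13, 14, 17, 22, 24, 26}

A \ B = {3, 13, 14, 17, 22, 24, 26}


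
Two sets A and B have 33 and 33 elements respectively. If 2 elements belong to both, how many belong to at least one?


|A ∪ B| = |A| + |B| - |A ∩ B|
= 33 + 33 - 2
= 64

|A ∪ B| = 64


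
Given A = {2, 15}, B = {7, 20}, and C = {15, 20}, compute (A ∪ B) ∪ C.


A ∪ B = {2, 7, 15, 20}
(A ∪ B) ∪ C = {2, 7, 15, 20}

A ∪ B ∪ C = {2, 7, 15, 20}


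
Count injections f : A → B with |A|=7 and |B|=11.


An injection sends each of |A| = 7 inputs to a distinct output in B.
# injections = |B|·(|B|-1)·…·(|B|-|A|+1) = 11! / (11 - 7)!
= 11 × 10 × 9 × 8 × 7 × 6 × 5
= 1663200

Number of injections = 1663200


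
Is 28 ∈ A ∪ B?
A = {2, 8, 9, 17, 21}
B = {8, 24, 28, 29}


A = {2, 8, 9, 17, 21}, B = {8, 24, 28, 29}
A ∪ B = all elements in A or B
A ∪ B = {2, 8, 9, 17, 21, 24, 28, 29}
Checking if 28 ∈ A ∪ B
28 is in A ∪ B → True

28 ∈ A ∪ B


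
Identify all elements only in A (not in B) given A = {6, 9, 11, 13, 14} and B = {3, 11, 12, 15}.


A = {6, 9, 11, 13, 14}
B = {3, 11, 12, 15}
Region: only in A (not in B)
Elements: {6, 9, 13, 14}

Elements only in A (not in B): {6, 9, 13, 14}


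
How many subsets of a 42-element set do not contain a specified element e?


Subsets of A avoiding e are subsets of A \ {e}, which has 41 elements.
Count = 2^(n-1) = 2^41
= 2199023255552

Number of subsets avoiding e = 2199023255552


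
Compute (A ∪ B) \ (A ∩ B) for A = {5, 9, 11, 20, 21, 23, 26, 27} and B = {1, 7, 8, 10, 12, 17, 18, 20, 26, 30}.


A △ B = (A \ B) ∪ (B \ A) = elements in exactly one of A or B
A \ B = {5, 9, 11, 21, 23, 27}
B \ A = {1, 7, 8, 10, 12, 17, 18, 30}
A △ B = {1, 5, 7, 8, 9, 10, 11, 12, 17, 18, 21, 23, 27, 30}

A △ B = {1, 5, 7, 8, 9, 10, 11, 12, 17, 18, 21, 23, 27, 30}


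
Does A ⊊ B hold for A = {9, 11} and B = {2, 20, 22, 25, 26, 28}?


A ⊂ B requires: A ⊆ B AND A ≠ B.
A ⊆ B? No
A ⊄ B, so A is not a proper subset.

No, A is not a proper subset of B


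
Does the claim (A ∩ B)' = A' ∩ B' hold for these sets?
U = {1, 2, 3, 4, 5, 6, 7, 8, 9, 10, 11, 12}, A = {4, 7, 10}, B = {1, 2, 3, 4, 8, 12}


LHS: A ∩ B = {4}
(A ∩ B)' = U \ (A ∩ B) = {1, 2, 3, 5, 6, 7, 8, 9, 10, 11, 12}
A' = {1, 2, 3, 5, 6, 8, 9, 11, 12}, B' = {5, 6, 7, 9, 10, 11}
Claimed RHS: A' ∩ B' = {5, 6, 9, 11}
Identity is INVALID: LHS = {1, 2, 3, 5, 6, 7, 8, 9, 10, 11, 12} but the RHS claimed here equals {5, 6, 9, 11}. The correct form is (A ∩ B)' = A' ∪ B'.

Identity is invalid: (A ∩ B)' = {1, 2, 3, 5, 6, 7, 8, 9, 10, 11, 12} but A' ∩ B' = {5, 6, 9, 11}. The correct De Morgan law is (A ∩ B)' = A' ∪ B'.


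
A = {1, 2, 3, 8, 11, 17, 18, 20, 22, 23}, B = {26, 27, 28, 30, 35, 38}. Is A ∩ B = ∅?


Disjoint means A ∩ B = ∅.
A ∩ B = ∅
A ∩ B = ∅, so A and B are disjoint.

Yes, A and B are disjoint


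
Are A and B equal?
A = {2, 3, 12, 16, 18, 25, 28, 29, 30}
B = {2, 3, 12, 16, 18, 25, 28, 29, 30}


Two sets are equal iff they have exactly the same elements.
A = {2, 3, 12, 16, 18, 25, 28, 29, 30}
B = {2, 3, 12, 16, 18, 25, 28, 29, 30}
Same elements → A = B

Yes, A = B


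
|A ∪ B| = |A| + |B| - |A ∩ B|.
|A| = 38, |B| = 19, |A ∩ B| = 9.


|A ∪ B| = |A| + |B| - |A ∩ B|
= 38 + 19 - 9
= 48

|A ∪ B| = 48


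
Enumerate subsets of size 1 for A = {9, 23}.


|A| = 2, so A has C(2,1) = 2 subsets of size 1.
Enumerate by choosing 1 elements from A at a time:
{9}, {23}

1-element subsets (2 total): {9}, {23}


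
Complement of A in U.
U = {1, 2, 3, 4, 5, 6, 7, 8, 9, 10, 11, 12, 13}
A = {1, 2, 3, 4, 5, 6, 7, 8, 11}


Aᶜ = U \ A = elements in U but not in A
U = {1, 2, 3, 4, 5, 6, 7, 8, 9, 10, 11, 12, 13}
A = {1, 2, 3, 4, 5, 6, 7, 8, 11}
Aᶜ = {9, 10, 12, 13}

Aᶜ = {9, 10, 12, 13}


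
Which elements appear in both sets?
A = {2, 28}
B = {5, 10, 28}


A ∩ B = elements in both A and B
A = {2, 28}
B = {5, 10, 28}
A ∩ B = {28}

A ∩ B = {28}


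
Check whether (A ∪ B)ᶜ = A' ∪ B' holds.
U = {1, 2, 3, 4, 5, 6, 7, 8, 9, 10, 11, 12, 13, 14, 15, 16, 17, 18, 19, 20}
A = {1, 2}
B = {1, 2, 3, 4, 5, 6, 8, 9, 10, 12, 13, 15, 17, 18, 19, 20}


LHS: A ∪ B = {1, 2, 3, 4, 5, 6, 8, 9, 10, 12, 13, 15, 17, 18, 19, 20}
(A ∪ B)' = U \ (A ∪ B) = {7, 11, 14, 16}
A' = {3, 4, 5, 6, 7, 8, 9, 10, 11, 12, 13, 14, 15, 16, 17, 18, 19, 20}, B' = {7, 11, 14, 16}
Claimed RHS: A' ∪ B' = {3, 4, 5, 6, 7, 8, 9, 10, 11, 12, 13, 14, 15, 16, 17, 18, 19, 20}
Identity is INVALID: LHS = {7, 11, 14, 16} but the RHS claimed here equals {3, 4, 5, 6, 7, 8, 9, 10, 11, 12, 13, 14, 15, 16, 17, 18, 19, 20}. The correct form is (A ∪ B)' = A' ∩ B'.

Identity is invalid: (A ∪ B)' = {7, 11, 14, 16} but A' ∪ B' = {3, 4, 5, 6, 7, 8, 9, 10, 11, 12, 13, 14, 15, 16, 17, 18, 19, 20}. The correct De Morgan law is (A ∪ B)' = A' ∩ B'.


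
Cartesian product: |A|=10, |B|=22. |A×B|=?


|A × B| = |A| × |B|
= 10 × 22
= 220

|A × B| = 220


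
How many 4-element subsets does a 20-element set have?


C(n,k) = n! / (k!(n-k)!)
C(20,4) = 20! / (4!16!)
= 4845

C(20,4) = 4845


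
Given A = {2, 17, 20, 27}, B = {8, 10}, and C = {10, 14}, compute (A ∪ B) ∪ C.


A ∪ B = {2, 8, 10, 17, 20, 27}
(A ∪ B) ∪ C = {2, 8, 10, 14, 17, 20, 27}

A ∪ B ∪ C = {2, 8, 10, 14, 17, 20, 27}


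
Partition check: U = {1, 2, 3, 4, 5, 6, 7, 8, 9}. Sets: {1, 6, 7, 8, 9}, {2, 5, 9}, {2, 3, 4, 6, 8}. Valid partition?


A partition requires: (1) non-empty parts, (2) pairwise disjoint, (3) union = U
Parts: {1, 6, 7, 8, 9}, {2, 5, 9}, {2, 3, 4, 6, 8}
Union of parts: {1, 2, 3, 4, 5, 6, 7, 8, 9}
U = {1, 2, 3, 4, 5, 6, 7, 8, 9}
All non-empty? True
Pairwise disjoint? False
Covers U? True

No, not a valid partition


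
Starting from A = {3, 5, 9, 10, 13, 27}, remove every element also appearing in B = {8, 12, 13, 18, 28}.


A \ B = elements in A but not in B
A = {3, 5, 9, 10, 13, 27}
B = {8, 12, 13, 18, 28}
Remove from A any elements in B
A \ B = {3, 5, 9, 10, 27}

A \ B = {3, 5, 9, 10, 27}


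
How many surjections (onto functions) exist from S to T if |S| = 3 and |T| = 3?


n = |S| = 3, k = |T| = 3. Surjections via inclusion-exclusion:
S(n,k) = Σ(-1)^i × C(k,i) × (k-i)^n, i=0 to k
i=0: (-1)^0×C(3,0)×3^3 = 27
i=1: (-1)^1×C(3,1)×2^3 = -24
i=2: (-1)^2×C(3,2)×1^3 = 3
i=3: (-1)^3×C(3,3)×0^3 = 0
Total = 6

Number of surjections = 6


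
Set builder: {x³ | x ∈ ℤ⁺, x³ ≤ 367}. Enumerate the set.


Checking each candidate:
Condition: positive perfect cubes ≤ 367
Result = {1, 8, 27, 64, 125, 216, 343}

{1, 8, 27, 64, 125, 216, 343}


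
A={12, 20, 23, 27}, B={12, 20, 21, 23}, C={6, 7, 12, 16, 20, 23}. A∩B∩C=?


A ∩ B = {12, 20, 23}
(A ∩ B) ∩ C = {12, 20, 23}

A ∩ B ∩ C = {12, 20, 23}


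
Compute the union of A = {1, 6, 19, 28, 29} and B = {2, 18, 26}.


A ∪ B = all elements in A or B (or both)
A = {1, 6, 19, 28, 29}
B = {2, 18, 26}
A ∪ B = {1, 2, 6, 18, 19, 26, 28, 29}

A ∪ B = {1, 2, 6, 18, 19, 26, 28, 29}


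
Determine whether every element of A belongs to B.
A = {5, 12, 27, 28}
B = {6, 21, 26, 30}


A ⊆ B means every element of A is in B.
Elements in A not in B: {5, 12, 27, 28}
So A ⊄ B.

No, A ⊄ B


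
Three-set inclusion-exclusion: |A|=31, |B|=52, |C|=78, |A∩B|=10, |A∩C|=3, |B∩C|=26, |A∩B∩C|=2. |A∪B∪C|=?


|A∪B∪C| = |A|+|B|+|C| - |A∩B|-|A∩C|-|B∩C| + |A∩B∩C|
= 31+52+78 - 10-3-26 + 2
= 161 - 39 + 2
= 124

|A ∪ B ∪ C| = 124


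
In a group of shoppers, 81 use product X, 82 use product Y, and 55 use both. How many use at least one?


|A ∪ B| = |A| + |B| - |A ∩ B|
= 81 + 82 - 55
= 108

|A ∪ B| = 108


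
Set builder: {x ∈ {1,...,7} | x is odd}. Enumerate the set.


Checking each candidate:
Condition: odd numbers in {1,...,7}
Result = {1, 3, 5, 7}

{1, 3, 5, 7}


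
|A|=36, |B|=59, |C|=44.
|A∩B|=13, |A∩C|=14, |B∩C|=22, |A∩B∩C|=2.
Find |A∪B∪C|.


|A∪B∪C| = |A|+|B|+|C| - |A∩B|-|A∩C|-|B∩C| + |A∩B∩C|
= 36+59+44 - 13-14-22 + 2
= 139 - 49 + 2
= 92

|A ∪ B ∪ C| = 92


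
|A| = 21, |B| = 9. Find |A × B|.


|A × B| = |A| × |B|
= 21 × 9
= 189

|A × B| = 189


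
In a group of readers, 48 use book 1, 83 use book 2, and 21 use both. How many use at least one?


|A ∪ B| = |A| + |B| - |A ∩ B|
= 48 + 83 - 21
= 110

|A ∪ B| = 110


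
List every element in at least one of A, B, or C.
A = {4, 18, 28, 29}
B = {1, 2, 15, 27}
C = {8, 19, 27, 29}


A ∪ B = {1, 2, 4, 15, 18, 27, 28, 29}
(A ∪ B) ∪ C = {1, 2, 4, 8, 15, 18, 19, 27, 28, 29}

A ∪ B ∪ C = {1, 2, 4, 8, 15, 18, 19, 27, 28, 29}


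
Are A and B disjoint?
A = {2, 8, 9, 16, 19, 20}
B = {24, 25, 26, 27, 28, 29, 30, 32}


Disjoint means A ∩ B = ∅.
A ∩ B = ∅
A ∩ B = ∅, so A and B are disjoint.

Yes, A and B are disjoint


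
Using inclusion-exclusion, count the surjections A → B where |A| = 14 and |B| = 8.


n = |A| = 14, k = |B| = 8. Surjections via inclusion-exclusion:
S(n,k) = Σ(-1)^i × C(k,i) × (k-i)^n, i=0 to k
i=0: (-1)^0×C(8,0)×8^14 = 4398046511104
i=1: (-1)^1×C(8,1)×7^14 = -5425784582792
i=2: (-1)^2×C(8,2)×6^14 = 2194196594688
i=3: (-1)^3×C(8,3)×5^14 = -341796875000
i=4: (-1)^4×C(8,4)×4^14 = 18790481920
i=5: (-1)^5×C(8,5)×3^14 = -267846264
i=6: (-1)^6×C(8,6)×2^14 = 458752
i=7: (-1)^7×C(8,7)×1^14 = -8
i=8: (-1)^8×C(8,8)×0^14 = 0
Total = 843184742400

Number of surjections = 843184742400


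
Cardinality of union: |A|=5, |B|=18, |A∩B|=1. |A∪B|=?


|A ∪ B| = |A| + |B| - |A ∩ B|
= 5 + 18 - 1
= 22

|A ∪ B| = 22


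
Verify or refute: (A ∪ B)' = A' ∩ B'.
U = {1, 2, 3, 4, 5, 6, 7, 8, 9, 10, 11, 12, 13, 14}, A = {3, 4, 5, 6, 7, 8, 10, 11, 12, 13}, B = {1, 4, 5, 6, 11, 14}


LHS: A ∪ B = {1, 3, 4, 5, 6, 7, 8, 10, 11, 12, 13, 14}
(A ∪ B)' = U \ (A ∪ B) = {2, 9}
A' = {1, 2, 9, 14}, B' = {2, 3, 7, 8, 9, 10, 12, 13}
Claimed RHS: A' ∩ B' = {2, 9}
Identity is VALID: LHS = RHS = {2, 9} ✓

Identity is valid. (A ∪ B)' = A' ∩ B' = {2, 9}


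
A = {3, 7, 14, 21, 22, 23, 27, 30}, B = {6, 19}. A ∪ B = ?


A ∪ B = all elements in A or B (or both)
A = {3, 7, 14, 21, 22, 23, 27, 30}
B = {6, 19}
A ∪ B = {3, 6, 7, 14, 19, 21, 22, 23, 27, 30}

A ∪ B = {3, 6, 7, 14, 19, 21, 22, 23, 27, 30}


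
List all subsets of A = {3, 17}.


|A| = 2, so |P(A)| = 2^2 = 4
Enumerate subsets by cardinality (0 to 2):
∅, {3}, {17}, {3, 17}

P(A) has 4 subsets: ∅, {3}, {17}, {3, 17}


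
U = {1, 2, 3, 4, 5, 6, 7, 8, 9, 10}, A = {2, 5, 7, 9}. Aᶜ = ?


Aᶜ = U \ A = elements in U but not in A
U = {1, 2, 3, 4, 5, 6, 7, 8, 9, 10}
A = {2, 5, 7, 9}
Aᶜ = {1, 3, 4, 6, 8, 10}

Aᶜ = {1, 3, 4, 6, 8, 10}


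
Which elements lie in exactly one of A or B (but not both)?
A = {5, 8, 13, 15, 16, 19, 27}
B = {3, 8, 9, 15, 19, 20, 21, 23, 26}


A △ B = (A \ B) ∪ (B \ A) = elements in exactly one of A or B
A \ B = {5, 13, 16, 27}
B \ A = {3, 9, 20, 21, 23, 26}
A △ B = {3, 5, 9, 13, 16, 20, 21, 23, 26, 27}

A △ B = {3, 5, 9, 13, 16, 20, 21, 23, 26, 27}


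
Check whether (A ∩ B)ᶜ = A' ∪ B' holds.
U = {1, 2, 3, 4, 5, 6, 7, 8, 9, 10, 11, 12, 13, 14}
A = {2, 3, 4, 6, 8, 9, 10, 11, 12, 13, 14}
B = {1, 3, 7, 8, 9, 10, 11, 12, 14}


LHS: A ∩ B = {3, 8, 9, 10, 11, 12, 14}
(A ∩ B)' = U \ (A ∩ B) = {1, 2, 4, 5, 6, 7, 13}
A' = {1, 5, 7}, B' = {2, 4, 5, 6, 13}
Claimed RHS: A' ∪ B' = {1, 2, 4, 5, 6, 7, 13}
Identity is VALID: LHS = RHS = {1, 2, 4, 5, 6, 7, 13} ✓

Identity is valid. (A ∩ B)' = A' ∪ B' = {1, 2, 4, 5, 6, 7, 13}


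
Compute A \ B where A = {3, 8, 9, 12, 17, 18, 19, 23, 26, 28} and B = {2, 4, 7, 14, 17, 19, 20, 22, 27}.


A \ B = elements in A but not in B
A = {3, 8, 9, 12, 17, 18, 19, 23, 26, 28}
B = {2, 4, 7, 14, 17, 19, 20, 22, 27}
Remove from A any elements in B
A \ B = {3, 8, 9, 12, 18, 23, 26, 28}

A \ B = {3, 8, 9, 12, 18, 23, 26, 28}


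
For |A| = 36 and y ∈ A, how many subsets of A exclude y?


Subsets of A avoiding y are subsets of A \ {y}, which has 35 elements.
Count = 2^(n-1) = 2^35
= 34359738368

Number of subsets avoiding y = 34359738368


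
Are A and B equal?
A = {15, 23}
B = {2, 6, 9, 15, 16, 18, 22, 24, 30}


Two sets are equal iff they have exactly the same elements.
A = {15, 23}
B = {2, 6, 9, 15, 16, 18, 22, 24, 30}
Differences: {2, 6, 9, 16, 18, 22, 23, 24, 30}
A ≠ B

No, A ≠ B


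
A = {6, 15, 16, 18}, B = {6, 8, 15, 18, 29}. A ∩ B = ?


A ∩ B = elements in both A and B
A = {6, 15, 16, 18}
B = {6, 8, 15, 18, 29}
A ∩ B = {6, 15, 18}

A ∩ B = {6, 15, 18}


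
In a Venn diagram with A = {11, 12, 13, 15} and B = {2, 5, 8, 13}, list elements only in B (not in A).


A = {11, 12, 13, 15}
B = {2, 5, 8, 13}
Region: only in B (not in A)
Elements: {2, 5, 8}

Elements only in B (not in A): {2, 5, 8}


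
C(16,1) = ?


C(n,k) = n! / (k!(n-k)!)
C(16,1) = 16! / (1!15!)
= 16

C(16,1) = 16


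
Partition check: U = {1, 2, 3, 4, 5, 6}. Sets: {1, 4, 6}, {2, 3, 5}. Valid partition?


A partition requires: (1) non-empty parts, (2) pairwise disjoint, (3) union = U
Parts: {1, 4, 6}, {2, 3, 5}
Union of parts: {1, 2, 3, 4, 5, 6}
U = {1, 2, 3, 4, 5, 6}
All non-empty? True
Pairwise disjoint? True
Covers U? True

Yes, valid partition


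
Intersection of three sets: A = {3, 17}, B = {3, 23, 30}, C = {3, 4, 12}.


A ∩ B = {3}
(A ∩ B) ∩ C = {3}

A ∩ B ∩ C = {3}


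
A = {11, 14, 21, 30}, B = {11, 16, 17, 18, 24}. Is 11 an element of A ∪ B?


A = {11, 14, 21, 30}, B = {11, 16, 17, 18, 24}
A ∪ B = all elements in A or B
A ∪ B = {11, 14, 16, 17, 18, 21, 24, 30}
Checking if 11 ∈ A ∪ B
11 is in A ∪ B → True

11 ∈ A ∪ B


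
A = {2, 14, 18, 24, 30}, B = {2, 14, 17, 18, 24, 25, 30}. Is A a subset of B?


A ⊆ B means every element of A is in B.
All elements of A are in B.
So A ⊆ B.

Yes, A ⊆ B


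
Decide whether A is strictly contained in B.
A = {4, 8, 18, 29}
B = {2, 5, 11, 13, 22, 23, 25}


A ⊂ B requires: A ⊆ B AND A ≠ B.
A ⊆ B? No
A ⊄ B, so A is not a proper subset.

No, A is not a proper subset of B


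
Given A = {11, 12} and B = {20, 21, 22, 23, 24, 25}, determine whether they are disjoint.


Disjoint means A ∩ B = ∅.
A ∩ B = ∅
A ∩ B = ∅, so A and B are disjoint.

Yes, A and B are disjoint


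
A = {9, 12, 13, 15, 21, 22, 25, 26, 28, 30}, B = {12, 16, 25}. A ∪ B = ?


A ∪ B = all elements in A or B (or both)
A = {9, 12, 13, 15, 21, 22, 25, 26, 28, 30}
B = {12, 16, 25}
A ∪ B = {9, 12, 13, 15, 16, 21, 22, 25, 26, 28, 30}

A ∪ B = {9, 12, 13, 15, 16, 21, 22, 25, 26, 28, 30}


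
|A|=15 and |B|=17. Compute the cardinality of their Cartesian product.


|A × B| = |A| × |B|
= 15 × 17
= 255

|A × B| = 255


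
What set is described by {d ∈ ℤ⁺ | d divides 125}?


Checking each candidate:
Condition: positive divisors of 125
Result = {1, 5, 25, 125}

{1, 5, 25, 125}


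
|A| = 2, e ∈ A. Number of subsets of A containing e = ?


Subsets of A containing e correspond to subsets of A \ {e}, which has 1 elements.
Count = 2^(n-1) = 2^1
= 2

Number of subsets containing e = 2


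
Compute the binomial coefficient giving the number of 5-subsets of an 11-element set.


C(n,k) = n! / (k!(n-k)!)
C(11,5) = 11! / (5!6!)
= 462

C(11,5) = 462


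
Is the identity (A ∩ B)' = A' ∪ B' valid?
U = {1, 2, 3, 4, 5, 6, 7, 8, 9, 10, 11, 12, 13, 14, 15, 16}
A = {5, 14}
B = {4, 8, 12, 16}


LHS: A ∩ B = ∅
(A ∩ B)' = U \ (A ∩ B) = {1, 2, 3, 4, 5, 6, 7, 8, 9, 10, 11, 12, 13, 14, 15, 16}
A' = {1, 2, 3, 4, 6, 7, 8, 9, 10, 11, 12, 13, 15, 16}, B' = {1, 2, 3, 5, 6, 7, 9, 10, 11, 13, 14, 15}
Claimed RHS: A' ∪ B' = {1, 2, 3, 4, 5, 6, 7, 8, 9, 10, 11, 12, 13, 14, 15, 16}
Identity is VALID: LHS = RHS = {1, 2, 3, 4, 5, 6, 7, 8, 9, 10, 11, 12, 13, 14, 15, 16} ✓

Identity is valid. (A ∩ B)' = A' ∪ B' = {1, 2, 3, 4, 5, 6, 7, 8, 9, 10, 11, 12, 13, 14, 15, 16}


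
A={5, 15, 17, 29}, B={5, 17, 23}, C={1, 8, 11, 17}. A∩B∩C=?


A ∩ B = {5, 17}
(A ∩ B) ∩ C = {17}

A ∩ B ∩ C = {17}


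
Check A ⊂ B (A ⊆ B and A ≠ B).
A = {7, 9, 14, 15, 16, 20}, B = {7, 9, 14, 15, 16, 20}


A ⊂ B requires: A ⊆ B AND A ≠ B.
A ⊆ B? Yes
A = B? Yes
A = B, so A is not a PROPER subset.

No, A is not a proper subset of B


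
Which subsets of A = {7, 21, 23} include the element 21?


A subset of A contains 21 iff the remaining 2 elements form any subset of A \ {21}.
Count: 2^(n-1) = 2^2 = 4
Subsets containing 21: {21}, {7, 21}, {21, 23}, {7, 21, 23}

Subsets containing 21 (4 total): {21}, {7, 21}, {21, 23}, {7, 21, 23}


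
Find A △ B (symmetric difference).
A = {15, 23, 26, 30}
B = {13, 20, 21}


A △ B = (A \ B) ∪ (B \ A) = elements in exactly one of A or B
A \ B = {15, 23, 26, 30}
B \ A = {13, 20, 21}
A △ B = {13, 15, 20, 21, 23, 26, 30}

A △ B = {13, 15, 20, 21, 23, 26, 30}


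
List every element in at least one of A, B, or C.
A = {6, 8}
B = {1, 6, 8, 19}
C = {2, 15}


A ∪ B = {1, 6, 8, 19}
(A ∪ B) ∪ C = {1, 2, 6, 8, 15, 19}

A ∪ B ∪ C = {1, 2, 6, 8, 15, 19}


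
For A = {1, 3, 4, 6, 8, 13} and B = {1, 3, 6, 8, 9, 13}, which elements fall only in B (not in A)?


A = {1, 3, 4, 6, 8, 13}
B = {1, 3, 6, 8, 9, 13}
Region: only in B (not in A)
Elements: {9}

Elements only in B (not in A): {9}


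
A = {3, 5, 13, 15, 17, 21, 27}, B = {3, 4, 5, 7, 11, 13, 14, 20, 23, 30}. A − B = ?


A \ B = elements in A but not in B
A = {3, 5, 13, 15, 17, 21, 27}
B = {3, 4, 5, 7, 11, 13, 14, 20, 23, 30}
Remove from A any elements in B
A \ B = {15, 17, 21, 27}

A \ B = {15, 17, 21, 27}


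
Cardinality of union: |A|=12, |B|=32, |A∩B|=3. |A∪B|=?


|A ∪ B| = |A| + |B| - |A ∩ B|
= 12 + 32 - 3
= 41

|A ∪ B| = 41


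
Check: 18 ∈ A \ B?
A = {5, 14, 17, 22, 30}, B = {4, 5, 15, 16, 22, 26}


A = {5, 14, 17, 22, 30}, B = {4, 5, 15, 16, 22, 26}
A \ B = elements in A but not in B
A \ B = {14, 17, 30}
Checking if 18 ∈ A \ B
18 is not in A \ B → False

18 ∉ A \ B


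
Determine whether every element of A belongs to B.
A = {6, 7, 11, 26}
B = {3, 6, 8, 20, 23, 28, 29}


A ⊆ B means every element of A is in B.
Elements in A not in B: {7, 11, 26}
So A ⊄ B.

No, A ⊄ B


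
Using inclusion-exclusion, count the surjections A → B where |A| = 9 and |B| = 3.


n = |A| = 9, k = |B| = 3. Surjections via inclusion-exclusion:
S(n,k) = Σ(-1)^i × C(k,i) × (k-i)^n, i=0 to k
i=0: (-1)^0×C(3,0)×3^9 = 19683
i=1: (-1)^1×C(3,1)×2^9 = -1536
i=2: (-1)^2×C(3,2)×1^9 = 3
i=3: (-1)^3×C(3,3)×0^9 = 0
Total = 18150

Number of surjections = 18150


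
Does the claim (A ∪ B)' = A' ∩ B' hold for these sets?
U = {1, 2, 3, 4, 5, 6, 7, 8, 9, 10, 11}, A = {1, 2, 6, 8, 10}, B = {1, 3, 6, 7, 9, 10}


LHS: A ∪ B = {1, 2, 3, 6, 7, 8, 9, 10}
(A ∪ B)' = U \ (A ∪ B) = {4, 5, 11}
A' = {3, 4, 5, 7, 9, 11}, B' = {2, 4, 5, 8, 11}
Claimed RHS: A' ∩ B' = {4, 5, 11}
Identity is VALID: LHS = RHS = {4, 5, 11} ✓

Identity is valid. (A ∪ B)' = A' ∩ B' = {4, 5, 11}


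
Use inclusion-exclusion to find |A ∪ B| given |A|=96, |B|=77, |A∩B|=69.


|A ∪ B| = |A| + |B| - |A ∩ B|
= 96 + 77 - 69
= 104

|A ∪ B| = 104


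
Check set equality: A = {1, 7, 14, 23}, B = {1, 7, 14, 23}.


Two sets are equal iff they have exactly the same elements.
A = {1, 7, 14, 23}
B = {1, 7, 14, 23}
Same elements → A = B

Yes, A = B


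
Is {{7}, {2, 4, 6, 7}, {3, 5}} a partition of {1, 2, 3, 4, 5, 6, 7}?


A partition requires: (1) non-empty parts, (2) pairwise disjoint, (3) union = U
Parts: {7}, {2, 4, 6, 7}, {3, 5}
Union of parts: {2, 3, 4, 5, 6, 7}
U = {1, 2, 3, 4, 5, 6, 7}
All non-empty? True
Pairwise disjoint? False
Covers U? False

No, not a valid partition


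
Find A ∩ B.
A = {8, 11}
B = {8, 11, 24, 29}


A ∩ B = elements in both A and B
A = {8, 11}
B = {8, 11, 24, 29}
A ∩ B = {8, 11}

A ∩ B = {8, 11}


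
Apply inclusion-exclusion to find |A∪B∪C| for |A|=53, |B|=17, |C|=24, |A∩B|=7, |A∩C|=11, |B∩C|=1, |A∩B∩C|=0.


|A∪B∪C| = |A|+|B|+|C| - |A∩B|-|A∩C|-|B∩C| + |A∩B∩C|
= 53+17+24 - 7-11-1 + 0
= 94 - 19 + 0
= 75

|A ∪ B ∪ C| = 75


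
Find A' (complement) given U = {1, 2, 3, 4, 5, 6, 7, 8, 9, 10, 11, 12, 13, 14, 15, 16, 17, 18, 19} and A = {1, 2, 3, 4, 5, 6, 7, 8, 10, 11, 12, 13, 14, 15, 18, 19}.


Aᶜ = U \ A = elements in U but not in A
U = {1, 2, 3, 4, 5, 6, 7, 8, 9, 10, 11, 12, 13, 14, 15, 16, 17, 18, 19}
A = {1, 2, 3, 4, 5, 6, 7, 8, 10, 11, 12, 13, 14, 15, 18, 19}
Aᶜ = {9, 16, 17}

Aᶜ = {9, 16, 17}


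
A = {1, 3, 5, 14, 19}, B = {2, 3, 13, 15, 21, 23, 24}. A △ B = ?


A △ B = (A \ B) ∪ (B \ A) = elements in exactly one of A or B
A \ B = {1, 5, 14, 19}
B \ A = {2, 13, 15, 21, 23, 24}
A △ B = {1, 2, 5, 13, 14, 15, 19, 21, 23, 24}

A △ B = {1, 2, 5, 13, 14, 15, 19, 21, 23, 24}


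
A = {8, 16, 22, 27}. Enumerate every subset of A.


|A| = 4, so |P(A)| = 2^4 = 16
Enumerate subsets by cardinality (0 to 4):
∅, {8}, {16}, {22}, {27}, {8, 16}, {8, 22}, {8, 27}, {16, 22}, {16, 27}, {22, 27}, {8, 16, 22}, {8, 16, 27}, {8, 22, 27}, {16, 22, 27}, {8, 16, 22, 27}

P(A) has 16 subsets: ∅, {8}, {16}, {22}, {27}, {8, 16}, {8, 22}, {8, 27}, {16, 22}, {16, 27}, {22, 27}, {8, 16, 22}, {8, 16, 27}, {8, 22, 27}, {16, 22, 27}, {8, 16, 22, 27}


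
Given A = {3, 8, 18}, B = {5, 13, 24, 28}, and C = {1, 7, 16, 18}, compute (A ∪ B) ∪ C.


A ∪ B = {3, 5, 8, 13, 18, 24, 28}
(A ∪ B) ∪ C = {1, 3, 5, 7, 8, 13, 16, 18, 24, 28}

A ∪ B ∪ C = {1, 3, 5, 7, 8, 13, 16, 18, 24, 28}


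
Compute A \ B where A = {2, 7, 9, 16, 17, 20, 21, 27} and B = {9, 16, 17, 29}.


A \ B = elements in A but not in B
A = {2, 7, 9, 16, 17, 20, 21, 27}
B = {9, 16, 17, 29}
Remove from A any elements in B
A \ B = {2, 7, 20, 21, 27}

A \ B = {2, 7, 20, 21, 27}


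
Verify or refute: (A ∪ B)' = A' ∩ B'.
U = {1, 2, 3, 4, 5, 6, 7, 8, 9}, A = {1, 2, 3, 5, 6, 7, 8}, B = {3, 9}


LHS: A ∪ B = {1, 2, 3, 5, 6, 7, 8, 9}
(A ∪ B)' = U \ (A ∪ B) = {4}
A' = {4, 9}, B' = {1, 2, 4, 5, 6, 7, 8}
Claimed RHS: A' ∩ B' = {4}
Identity is VALID: LHS = RHS = {4} ✓

Identity is valid. (A ∪ B)' = A' ∩ B' = {4}


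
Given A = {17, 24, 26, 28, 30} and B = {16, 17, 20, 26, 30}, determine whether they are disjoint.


Disjoint means A ∩ B = ∅.
A ∩ B = {17, 26, 30}
A ∩ B ≠ ∅, so A and B are NOT disjoint.

No, A and B are not disjoint (A ∩ B = {17, 26, 30})


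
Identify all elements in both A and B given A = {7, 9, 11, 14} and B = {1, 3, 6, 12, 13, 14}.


A = {7, 9, 11, 14}
B = {1, 3, 6, 12, 13, 14}
Region: in both A and B
Elements: {14}

Elements in both A and B: {14}


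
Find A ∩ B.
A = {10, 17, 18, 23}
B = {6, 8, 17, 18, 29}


A ∩ B = elements in both A and B
A = {10, 17, 18, 23}
B = {6, 8, 17, 18, 29}
A ∩ B = {17, 18}

A ∩ B = {17, 18}


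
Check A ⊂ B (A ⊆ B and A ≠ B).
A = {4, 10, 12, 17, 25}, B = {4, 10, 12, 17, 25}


A ⊂ B requires: A ⊆ B AND A ≠ B.
A ⊆ B? Yes
A = B? Yes
A = B, so A is not a PROPER subset.

No, A is not a proper subset of B


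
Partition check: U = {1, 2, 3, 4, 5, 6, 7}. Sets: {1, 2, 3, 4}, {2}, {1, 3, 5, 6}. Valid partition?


A partition requires: (1) non-empty parts, (2) pairwise disjoint, (3) union = U
Parts: {1, 2, 3, 4}, {2}, {1, 3, 5, 6}
Union of parts: {1, 2, 3, 4, 5, 6}
U = {1, 2, 3, 4, 5, 6, 7}
All non-empty? True
Pairwise disjoint? False
Covers U? False

No, not a valid partition


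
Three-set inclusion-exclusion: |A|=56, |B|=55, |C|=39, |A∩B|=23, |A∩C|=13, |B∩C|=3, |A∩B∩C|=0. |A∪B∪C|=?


|A∪B∪C| = |A|+|B|+|C| - |A∩B|-|A∩C|-|B∩C| + |A∩B∩C|
= 56+55+39 - 23-13-3 + 0
= 150 - 39 + 0
= 111

|A ∪ B ∪ C| = 111


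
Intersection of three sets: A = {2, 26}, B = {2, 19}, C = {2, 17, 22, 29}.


A ∩ B = {2}
(A ∩ B) ∩ C = {2}

A ∩ B ∩ C = {2}


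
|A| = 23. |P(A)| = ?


Number of subsets = 2^n
= 2^23
= 8388608

|P(A)| = 8388608


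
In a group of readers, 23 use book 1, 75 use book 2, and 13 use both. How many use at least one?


|A ∪ B| = |A| + |B| - |A ∩ B|
= 23 + 75 - 13
= 85

|A ∪ B| = 85


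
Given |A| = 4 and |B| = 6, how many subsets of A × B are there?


A relation from A to B is any subset of A × B.
|A × B| = 4 × 6 = 24
# relations = 2^|A × B| = 2^24 = 16777216

Number of relations = 16777216


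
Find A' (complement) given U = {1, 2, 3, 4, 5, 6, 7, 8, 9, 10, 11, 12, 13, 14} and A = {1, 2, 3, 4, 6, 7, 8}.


Aᶜ = U \ A = elements in U but not in A
U = {1, 2, 3, 4, 5, 6, 7, 8, 9, 10, 11, 12, 13, 14}
A = {1, 2, 3, 4, 6, 7, 8}
Aᶜ = {5, 9, 10, 11, 12, 13, 14}

Aᶜ = {5, 9, 10, 11, 12, 13, 14}


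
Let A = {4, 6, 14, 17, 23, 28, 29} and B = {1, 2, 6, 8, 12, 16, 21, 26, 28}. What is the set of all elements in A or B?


A ∪ B = all elements in A or B (or both)
A = {4, 6, 14, 17, 23, 28, 29}
B = {1, 2, 6, 8, 12, 16, 21, 26, 28}
A ∪ B = {1, 2, 4, 6, 8, 12, 14, 16, 17, 21, 23, 26, 28, 29}

A ∪ B = {1, 2, 4, 6, 8, 12, 14, 16, 17, 21, 23, 26, 28, 29}


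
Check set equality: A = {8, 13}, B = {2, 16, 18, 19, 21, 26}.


Two sets are equal iff they have exactly the same elements.
A = {8, 13}
B = {2, 16, 18, 19, 21, 26}
Differences: {2, 8, 13, 16, 18, 19, 21, 26}
A ≠ B

No, A ≠ B


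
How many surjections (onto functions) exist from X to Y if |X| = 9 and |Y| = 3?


n = |X| = 9, k = |Y| = 3. Surjections via inclusion-exclusion:
S(n,k) = Σ(-1)^i × C(k,i) × (k-i)^n, i=0 to k
i=0: (-1)^0×C(3,0)×3^9 = 19683
i=1: (-1)^1×C(3,1)×2^9 = -1536
i=2: (-1)^2×C(3,2)×1^9 = 3
i=3: (-1)^3×C(3,3)×0^9 = 0
Total = 18150

Number of surjections = 18150


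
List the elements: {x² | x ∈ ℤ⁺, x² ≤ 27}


Checking each candidate:
Condition: positive perfect squares ≤ 27
Result = {1, 4, 9, 16, 25}

{1, 4, 9, 16, 25}


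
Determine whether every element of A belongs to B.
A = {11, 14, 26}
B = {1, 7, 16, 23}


A ⊆ B means every element of A is in B.
Elements in A not in B: {11, 14, 26}
So A ⊄ B.

No, A ⊄ B


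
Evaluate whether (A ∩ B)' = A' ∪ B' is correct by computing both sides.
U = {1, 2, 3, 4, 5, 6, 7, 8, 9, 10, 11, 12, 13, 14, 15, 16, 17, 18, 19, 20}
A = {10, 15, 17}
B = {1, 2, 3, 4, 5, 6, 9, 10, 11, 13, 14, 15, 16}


LHS: A ∩ B = {10, 15}
(A ∩ B)' = U \ (A ∩ B) = {1, 2, 3, 4, 5, 6, 7, 8, 9, 11, 12, 13, 14, 16, 17, 18, 19, 20}
A' = {1, 2, 3, 4, 5, 6, 7, 8, 9, 11, 12, 13, 14, 16, 18, 19, 20}, B' = {7, 8, 12, 17, 18, 19, 20}
Claimed RHS: A' ∪ B' = {1, 2, 3, 4, 5, 6, 7, 8, 9, 11, 12, 13, 14, 16, 17, 18, 19, 20}
Identity is VALID: LHS = RHS = {1, 2, 3, 4, 5, 6, 7, 8, 9, 11, 12, 13, 14, 16, 17, 18, 19, 20} ✓

Identity is valid. (A ∩ B)' = A' ∪ B' = {1, 2, 3, 4, 5, 6, 7, 8, 9, 11, 12, 13, 14, 16, 17, 18, 19, 20}


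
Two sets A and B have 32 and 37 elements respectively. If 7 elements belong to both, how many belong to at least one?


|A ∪ B| = |A| + |B| - |A ∩ B|
= 32 + 37 - 7
= 62

|A ∪ B| = 62


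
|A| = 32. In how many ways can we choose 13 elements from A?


C(n,k) = n! / (k!(n-k)!)
C(32,13) = 32! / (13!19!)
= 347373600

C(32,13) = 347373600


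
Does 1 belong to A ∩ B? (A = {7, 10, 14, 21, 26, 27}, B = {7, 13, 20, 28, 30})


A = {7, 10, 14, 21, 26, 27}, B = {7, 13, 20, 28, 30}
A ∩ B = elements in both A and B
A ∩ B = {7}
Checking if 1 ∈ A ∩ B
1 is not in A ∩ B → False

1 ∉ A ∩ B


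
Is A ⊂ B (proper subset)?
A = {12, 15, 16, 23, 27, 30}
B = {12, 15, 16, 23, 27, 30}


A ⊂ B requires: A ⊆ B AND A ≠ B.
A ⊆ B? Yes
A = B? Yes
A = B, so A is not a PROPER subset.

No, A is not a proper subset of B


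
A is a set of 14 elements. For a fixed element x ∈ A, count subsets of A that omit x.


Subsets of A avoiding x are subsets of A \ {x}, which has 13 elements.
Count = 2^(n-1) = 2^13
= 8192

Number of subsets avoiding x = 8192


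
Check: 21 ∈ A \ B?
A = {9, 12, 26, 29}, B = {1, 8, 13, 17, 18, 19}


A = {9, 12, 26, 29}, B = {1, 8, 13, 17, 18, 19}
A \ B = elements in A but not in B
A \ B = {9, 12, 26, 29}
Checking if 21 ∈ A \ B
21 is not in A \ B → False

21 ∉ A \ B


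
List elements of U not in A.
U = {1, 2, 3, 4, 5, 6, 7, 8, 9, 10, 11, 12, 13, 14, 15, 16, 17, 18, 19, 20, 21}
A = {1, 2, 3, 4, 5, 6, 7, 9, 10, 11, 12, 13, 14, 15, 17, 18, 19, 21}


Aᶜ = U \ A = elements in U but not in A
U = {1, 2, 3, 4, 5, 6, 7, 8, 9, 10, 11, 12, 13, 14, 15, 16, 17, 18, 19, 20, 21}
A = {1, 2, 3, 4, 5, 6, 7, 9, 10, 11, 12, 13, 14, 15, 17, 18, 19, 21}
Aᶜ = {8, 16, 20}

Aᶜ = {8, 16, 20}


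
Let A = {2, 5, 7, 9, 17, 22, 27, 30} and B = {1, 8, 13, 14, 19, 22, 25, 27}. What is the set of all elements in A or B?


A ∪ B = all elements in A or B (or both)
A = {2, 5, 7, 9, 17, 22, 27, 30}
B = {1, 8, 13, 14, 19, 22, 25, 27}
A ∪ B = {1, 2, 5, 7, 8, 9, 13, 14, 17, 19, 22, 25, 27, 30}

A ∪ B = {1, 2, 5, 7, 8, 9, 13, 14, 17, 19, 22, 25, 27, 30}


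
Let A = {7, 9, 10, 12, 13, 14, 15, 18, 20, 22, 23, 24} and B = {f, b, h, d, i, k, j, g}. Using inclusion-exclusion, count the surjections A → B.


n = |A| = 12, k = |B| = 8. Surjections via inclusion-exclusion:
S(n,k) = Σ(-1)^i × C(k,i) × (k-i)^n, i=0 to k
i=0: (-1)^0×C(8,0)×8^12 = 68719476736
i=1: (-1)^1×C(8,1)×7^12 = -110730297608
i=2: (-1)^2×C(8,2)×6^12 = 60949905408
i=3: (-1)^3×C(8,3)×5^12 = -13671875000
i=4: (-1)^4×C(8,4)×4^12 = 1174405120
i=5: (-1)^5×C(8,5)×3^12 = -29760696
i=6: (-1)^6×C(8,6)×2^12 = 114688
i=7: (-1)^7×C(8,7)×1^12 = -8
i=8: (-1)^8×C(8,8)×0^12 = 0
Total = 6411968640

Number of surjections = 6411968640


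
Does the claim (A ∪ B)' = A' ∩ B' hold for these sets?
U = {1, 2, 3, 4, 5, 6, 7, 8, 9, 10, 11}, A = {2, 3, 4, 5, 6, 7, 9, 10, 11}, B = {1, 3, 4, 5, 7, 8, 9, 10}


LHS: A ∪ B = {1, 2, 3, 4, 5, 6, 7, 8, 9, 10, 11}
(A ∪ B)' = U \ (A ∪ B) = ∅
A' = {1, 8}, B' = {2, 6, 11}
Claimed RHS: A' ∩ B' = ∅
Identity is VALID: LHS = RHS = ∅ ✓

Identity is valid. (A ∪ B)' = A' ∩ B' = ∅


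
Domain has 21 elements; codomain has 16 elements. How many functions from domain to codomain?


Each of |A| = 21 inputs maps to any of |B| = 16 outputs.
# functions = |B|^|A| = 16^21
= 19342813113834066795298816

Number of functions = 19342813113834066795298816


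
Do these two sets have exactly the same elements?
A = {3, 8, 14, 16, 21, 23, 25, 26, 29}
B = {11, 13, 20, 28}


Two sets are equal iff they have exactly the same elements.
A = {3, 8, 14, 16, 21, 23, 25, 26, 29}
B = {11, 13, 20, 28}
Differences: {3, 8, 11, 13, 14, 16, 20, 21, 23, 25, 26, 28, 29}
A ≠ B

No, A ≠ B


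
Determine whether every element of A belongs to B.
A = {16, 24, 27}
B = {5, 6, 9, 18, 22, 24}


A ⊆ B means every element of A is in B.
Elements in A not in B: {16, 27}
So A ⊄ B.

No, A ⊄ B


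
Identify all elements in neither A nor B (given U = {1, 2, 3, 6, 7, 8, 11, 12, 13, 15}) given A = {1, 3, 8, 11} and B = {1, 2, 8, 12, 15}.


A = {1, 3, 8, 11}
B = {1, 2, 8, 12, 15}
Region: in neither A nor B (given U = {1, 2, 3, 6, 7, 8, 11, 12, 13, 15})
Elements: {6, 7, 13}

Elements in neither A nor B (given U = {1, 2, 3, 6, 7, 8, 11, 12, 13, 15}): {6, 7, 13}


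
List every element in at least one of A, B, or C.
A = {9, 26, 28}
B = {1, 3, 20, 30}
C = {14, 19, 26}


A ∪ B = {1, 3, 9, 20, 26, 28, 30}
(A ∪ B) ∪ C = {1, 3, 9, 14, 19, 20, 26, 28, 30}

A ∪ B ∪ C = {1, 3, 9, 14, 19, 20, 26, 28, 30}


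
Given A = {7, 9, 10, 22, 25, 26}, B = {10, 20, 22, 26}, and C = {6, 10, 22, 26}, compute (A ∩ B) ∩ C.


A ∩ B = {10, 22, 26}
(A ∩ B) ∩ C = {10, 22, 26}

A ∩ B ∩ C = {10, 22, 26}


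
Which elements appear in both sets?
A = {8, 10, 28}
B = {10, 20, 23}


A ∩ B = elements in both A and B
A = {8, 10, 28}
B = {10, 20, 23}
A ∩ B = {10}

A ∩ B = {10}


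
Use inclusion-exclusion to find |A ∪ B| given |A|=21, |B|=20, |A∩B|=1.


|A ∪ B| = |A| + |B| - |A ∩ B|
= 21 + 20 - 1
= 40

|A ∪ B| = 40


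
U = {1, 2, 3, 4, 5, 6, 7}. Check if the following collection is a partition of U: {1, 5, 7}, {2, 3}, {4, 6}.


A partition requires: (1) non-empty parts, (2) pairwise disjoint, (3) union = U
Parts: {1, 5, 7}, {2, 3}, {4, 6}
Union of parts: {1, 2, 3, 4, 5, 6, 7}
U = {1, 2, 3, 4, 5, 6, 7}
All non-empty? True
Pairwise disjoint? True
Covers U? True

Yes, valid partition


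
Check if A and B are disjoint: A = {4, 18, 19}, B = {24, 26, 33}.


Disjoint means A ∩ B = ∅.
A ∩ B = ∅
A ∩ B = ∅, so A and B are disjoint.

Yes, A and B are disjoint


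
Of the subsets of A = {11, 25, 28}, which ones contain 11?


A subset of A contains 11 iff the remaining 2 elements form any subset of A \ {11}.
Count: 2^(n-1) = 2^2 = 4
Subsets containing 11: {11}, {11, 25}, {11, 28}, {11, 25, 28}

Subsets containing 11 (4 total): {11}, {11, 25}, {11, 28}, {11, 25, 28}


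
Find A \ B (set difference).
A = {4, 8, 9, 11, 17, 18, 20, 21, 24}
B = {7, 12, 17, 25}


A \ B = elements in A but not in B
A = {4, 8, 9, 11, 17, 18, 20, 21, 24}
B = {7, 12, 17, 25}
Remove from A any elements in B
A \ B = {4, 8, 9, 11, 18, 20, 21, 24}

A \ B = {4, 8, 9, 11, 18, 20, 21, 24}


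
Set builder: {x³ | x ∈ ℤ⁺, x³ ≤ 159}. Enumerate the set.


Checking each candidate:
Condition: positive perfect cubes ≤ 159
Result = {1, 8, 27, 64, 125}

{1, 8, 27, 64, 125}


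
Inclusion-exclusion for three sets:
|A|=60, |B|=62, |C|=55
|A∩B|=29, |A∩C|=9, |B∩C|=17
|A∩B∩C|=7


|A∪B∪C| = |A|+|B|+|C| - |A∩B|-|A∩C|-|B∩C| + |A∩B∩C|
= 60+62+55 - 29-9-17 + 7
= 177 - 55 + 7
= 129

|A ∪ B ∪ C| = 129


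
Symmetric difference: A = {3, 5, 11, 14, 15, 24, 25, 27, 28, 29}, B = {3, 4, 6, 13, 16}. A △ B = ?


A △ B = (A \ B) ∪ (B \ A) = elements in exactly one of A or B
A \ B = {5, 11, 14, 15, 24, 25, 27, 28, 29}
B \ A = {4, 6, 13, 16}
A △ B = {4, 5, 6, 11, 13, 14, 15, 16, 24, 25, 27, 28, 29}

A △ B = {4, 5, 6, 11, 13, 14, 15, 16, 24, 25, 27, 28, 29}


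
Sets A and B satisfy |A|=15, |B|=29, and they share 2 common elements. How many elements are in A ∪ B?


|A ∪ B| = |A| + |B| - |A ∩ B|
= 15 + 29 - 2
= 42

|A ∪ B| = 42
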